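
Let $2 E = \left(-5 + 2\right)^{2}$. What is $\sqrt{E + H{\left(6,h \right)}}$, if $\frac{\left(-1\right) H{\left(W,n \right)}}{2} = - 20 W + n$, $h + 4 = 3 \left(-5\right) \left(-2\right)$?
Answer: $\frac{\sqrt{770}}{2} \approx 13.874$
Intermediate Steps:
$h = 26$ ($h = -4 + 3 \left(-5\right) \left(-2\right) = -4 - -30 = -4 + 30 = 26$)
$H{\left(W,n \right)} = - 2 n + 40 W$ ($H{\left(W,n \right)} = - 2 \left(- 20 W + n\right) = - 2 \left(n - 20 W\right) = - 2 n + 40 W$)
$E = \frac{9}{2}$ ($E = \frac{\left(-5 + 2\right)^{2}}{2} = \frac{\left(-3\right)^{2}}{2} = \frac{1}{2} \cdot 9 = \frac{9}{2} \approx 4.5$)
$\sqrt{E + H{\left(6,h \right)}} = \sqrt{\frac{9}{2} + \left(\left(-2\right) 26 + 40 \cdot 6\right)} = \sqrt{\frac{9}{2} + \left(-52 + 240\right)} = \sqrt{\frac{9}{2} + 188} = \sqrt{\frac{385}{2}} = \frac{\sqrt{770}}{2}$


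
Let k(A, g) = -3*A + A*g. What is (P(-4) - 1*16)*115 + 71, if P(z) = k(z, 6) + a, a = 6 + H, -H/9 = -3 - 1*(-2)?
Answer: -1424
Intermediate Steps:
H = 9 (H = -9*(-3 - 1*(-2)) = -9*(-3 + 2) = -9*(-1) = 9)
a = 15 (a = 6 + 9 = 15)
P(z) = 15 + 3*z (P(z) = z*(-3 + 6) + 15 = z*3 + 15 = 3*z + 15 = 15 + 3*z)
(P(-4) - 1*16)*115 + 71 = ((15 + 3*(-4)) - 1*16)*115 + 71 = ((15 - 12) - 16)*115 + 71 = (3 - 16)*115 + 71 = -13*115 + 71 = -1495 + 71 = -1424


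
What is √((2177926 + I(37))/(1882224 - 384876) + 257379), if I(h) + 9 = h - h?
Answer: √16029447609692737/249558 ≈ 507.33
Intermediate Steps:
I(h) = -9 (I(h) = -9 + (h - h) = -9 + 0 = -9)
√((2177926 + I(37))/(1882224 - 384876) + 257379) = √((2177926 - 9)/(1882224 - 384876) + 257379) = √(2177917/1497348 + 257379) = √(385388108809/1497348) = √16029447609692737/249558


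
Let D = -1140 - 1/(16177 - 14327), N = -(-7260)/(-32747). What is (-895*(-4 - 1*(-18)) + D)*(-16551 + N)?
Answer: 1246089254009487/5507450 ≈ 2.2626e+8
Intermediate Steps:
N = -660/2977 (N = -(-7260)*(-1)/32747 = -1*660/2977 = -660/2977 ≈ -0.22170)
D = -2109001/1850 (D = -1140 - 1/1850 = -2109001/1850 ≈ -1140.0)
(-895*(-4 - 1*(-18)) + D)*(-16551 + N) = (-895*(-4 - 1*(-18)) - 2109001/1850)*(-16551 - 660/2977) = (-895*(-4 + 18) - 2109001/1850)*(-49272987/2977) = (-895*14 - 2109001/1850)*(-49272987/2977) = (-12530 - 2109001/1850)*(-49272987/2977) = -25289501/1850*(-49272987/2977) = 1246089254009487/5507450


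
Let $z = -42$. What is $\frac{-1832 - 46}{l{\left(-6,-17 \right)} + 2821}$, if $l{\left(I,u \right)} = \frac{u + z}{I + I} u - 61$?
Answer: $- \frac{22536}{32117} \approx -0.70168$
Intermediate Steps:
$l{\left(I,u \right)} = -61 + \frac{u \left(-42 + u\right)}{2 I}$ ($l{\left(I,u \right)} = \frac{u - 42}{I + I} u - 61 = \frac{-42 + u}{2 I} u - 61 = \frac{u \left(-42 + u\right)}{2 I} - 61 = -61 + \frac{u \left(-42 + u\right)}{2 I}$)
$\frac{-1832 - 46}{l{\left(-6,-17 \right)} + 2821} = \frac{-1832 - 46}{\frac{\left(-17\right)^{2} - -732 - -714}{2 \left(-6\right)} + 2821} = - \frac{1878}{\frac{1}{2} \left(- \frac{1}{6}\right) \left(289 + 732 + 714\right) + 2821} = - \frac{1878}{\frac{1}{2} \left(- \frac{1}{6}\right) 1735 + 2821} = - \frac{1878}{- \frac{1735}{12} + 2821} = - \frac{1878}{\frac{32117}{12}} = \left(-1878\right) \frac{12}{32117} = - \frac{22536}{32117}$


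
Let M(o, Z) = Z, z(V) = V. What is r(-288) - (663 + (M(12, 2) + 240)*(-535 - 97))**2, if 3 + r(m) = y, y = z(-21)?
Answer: -23189502985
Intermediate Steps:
y = -21
r(m) = -24 (r(m) = -3 - 21 = -24)
r(-288) - (663 + (M(12, 2) + 240)*(-535 - 97))**2 = -24 - (663 + (2 + 240)*(-535 - 97))**2 = -24 - (663 + 242*(-632))**2 = -24 - (663 - 152944)**2 = -24 - 1*(-152281)**2 = -24 - 1*23189502961 = -24 - 23189502961 = -23189502985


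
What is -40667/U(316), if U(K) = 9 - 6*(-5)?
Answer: -40667/39 ≈ -1042.7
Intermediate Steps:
U(K) = 39 (U(K) = 9 + 30 = 39)
-40667/U(316) = -40667/39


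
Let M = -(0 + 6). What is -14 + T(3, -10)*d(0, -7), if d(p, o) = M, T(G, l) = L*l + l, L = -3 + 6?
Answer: 226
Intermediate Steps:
L = 3
T(G, l) = 4*l (T(G, l) = 3*l + l = 4*l)
M = -6 (M = -1*6 = -6)
d(p, o) = -6
-14 + T(3, -10)*d(0, -7) = -14 + (4*(-10))*(-6) = -14 - 40*(-6) = -14 + 240 = 226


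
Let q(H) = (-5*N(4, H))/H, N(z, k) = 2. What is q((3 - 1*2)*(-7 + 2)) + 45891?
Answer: 45893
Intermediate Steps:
q(H) = -10/H (q(H) = (-5*2)/H = -10/H)
q((3 - 1*2)*(-7 + 2)) + 45891 = -10*1/((-7 + 2)*(3 - 1*2)) + 45891 = -10*(-1/(5*(3 - 2))) + 45891 = -10/(1*(-5)) + 45891 = -10/(-5) + 45891 = -10*(-⅕) + 45891 = 2 + 45891 = 45893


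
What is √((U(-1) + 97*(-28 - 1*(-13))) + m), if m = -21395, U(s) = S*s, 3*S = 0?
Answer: 5*I*√914 ≈ 151.16*I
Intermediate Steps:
S = 0 (S = (⅓)*0 = 0)
U(s) = 0 (U(s) = 0*s = 0)
√((U(-1) + 97*(-28 - 1*(-13))) + m) = √((0 + 97*(-28 - 1*(-13))) - 21395) = √((0 + 97*(-28 + 13)) - 21395) = √((0 + 97*(-15)) - 21395) = √((0 - 1455) - 21395) = √(-1455 - 21395) = √(-22850) = 5*I*√914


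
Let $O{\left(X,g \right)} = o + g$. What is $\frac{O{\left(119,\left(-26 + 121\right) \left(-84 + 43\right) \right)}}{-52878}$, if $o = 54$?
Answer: $\frac{3841}{52878} \approx 0.072639$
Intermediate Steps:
$O{\left(X,g \right)} = 54 + g$
$\frac{O{\left(119,\left(-26 + 121\right) \left(-84 + 43\right) \right)}}{-52878} = \frac{54 + \left(-26 + 121\right) \left(-84 + 43\right)}{-52878} = \left(54 + 95 \left(-41\right)\right) \left(- \frac{1}{52878}\right) = \left(54 - 3895\right) \left(- \frac{1}{52878}\right) = \left(-3841\right) \left(- \frac{1}{52878}\right) = \frac{3841}{52878}$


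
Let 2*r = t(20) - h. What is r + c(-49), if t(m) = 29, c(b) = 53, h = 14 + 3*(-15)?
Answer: 83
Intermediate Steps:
h = -31 (h = 14 - 45 = -31)
r = 30 (r = (29 - 1*(-31))/2 = (29 + 31)/2 = (½)*60 = 30)
r + c(-49) = 30 + 53 = 83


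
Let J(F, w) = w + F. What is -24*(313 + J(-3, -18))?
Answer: -7008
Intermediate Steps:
J(F, w) = F + w
-24*(313 + J(-3, -18)) = -24*(313 + (-3 - 18)) = -24*(313 - 21) = -24*292 = -7008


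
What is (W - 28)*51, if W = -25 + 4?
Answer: -2499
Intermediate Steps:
W = -21
(W - 28)*51 = (-21 - 28)*51 = -49*51 = -2499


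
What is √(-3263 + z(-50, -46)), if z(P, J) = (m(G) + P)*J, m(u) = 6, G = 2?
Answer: I*√1239 ≈ 35.199*I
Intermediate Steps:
z(P, J) = J*(6 + P) (z(P, J) = (6 + P)*J = J*(6 + P))
√(-3263 + z(-50, -46)) = √(-3263 - 46*(6 - 50)) = √(-3263 - 46*(-44)) = √(-3263 + 2024) = √(-1239) = I*√1239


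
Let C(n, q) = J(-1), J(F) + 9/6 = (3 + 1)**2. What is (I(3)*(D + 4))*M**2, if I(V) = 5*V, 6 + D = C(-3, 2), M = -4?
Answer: 3000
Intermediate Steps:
J(F) = 29/2 (J(F) = -3/2 + (3 + 1)**2 = -3/2 + 4**2 = -3/2 + 16 = 29/2)
C(n, q) = 29/2
D = 17/2 (D = -6 + 29/2 = 17/2 ≈ 8.5000)
(I(3)*(D + 4))*M**2 = ((5*3)*(17/2 + 4))*(-4)**2 = (15*(25/2))*16 = (375/2)*16 = 3000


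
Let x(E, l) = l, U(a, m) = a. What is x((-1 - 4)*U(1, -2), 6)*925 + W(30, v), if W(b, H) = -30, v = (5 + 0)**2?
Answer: 5520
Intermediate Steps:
v = 25 (v = 5**2 = 25)
x((-1 - 4)*U(1, -2), 6)*925 + W(30, v) = 6*925 - 30 = 5550 - 30 = 5520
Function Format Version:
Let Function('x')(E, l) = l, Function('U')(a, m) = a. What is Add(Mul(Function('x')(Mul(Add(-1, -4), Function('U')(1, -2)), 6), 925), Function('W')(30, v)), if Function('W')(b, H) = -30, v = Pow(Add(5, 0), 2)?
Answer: 5520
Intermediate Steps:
v = 25 (v = Pow(5, 2) = 25)
Add(Mul(Function('x')(Mul(Add(-1, -4), Function('U')(1, -2)), 6), 925), Function('W')(30, v)) = Add(Mul(6, 925), -30) = Add(5550, -30) = 5520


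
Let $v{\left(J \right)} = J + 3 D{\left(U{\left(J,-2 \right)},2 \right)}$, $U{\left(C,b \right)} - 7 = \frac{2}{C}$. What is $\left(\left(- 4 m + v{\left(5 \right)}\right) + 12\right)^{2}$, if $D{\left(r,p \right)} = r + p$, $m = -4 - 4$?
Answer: $\frac{148996}{25} \approx 5959.8$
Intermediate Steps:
$m = -8$
$U{\left(C,b \right)} = 7 + \frac{2}{C}$
$D{\left(r,p \right)} = p + r$
$v{\left(J \right)} = 27 + J + \frac{6}{J}$ ($v{\left(J \right)} = J + 3 \left(2 + \left(7 + \frac{2}{J}\right)\right) = J + 3 \left(9 + \frac{2}{J}\right) = J + \left(27 + \frac{6}{J}\right) = 27 + J + \frac{6}{J}$)
$\left(\left(- 4 m + v{\left(5 \right)}\right) + 12\right)^{2} = \left(\left(\left(-4\right) \left(-8\right) + \left(27 + 5 + \frac{6}{5}\right)\right) + 12\right)^{2} = \left(\left(32 + \left(27 + 5 + 6 \cdot \frac{1}{5}\right)\right) + 12\right)^{2} = \left(\left(32 + \left(27 + 5 + \frac{6}{5}\right)\right) + 12\right)^{2} = \left(\left(32 + \frac{166}{5}\right) + 12\right)^{2} = \left(\frac{326}{5} + 12\right)^{2} = \left(\frac{386}{5}\right)^{2} = \frac{148996}{25}$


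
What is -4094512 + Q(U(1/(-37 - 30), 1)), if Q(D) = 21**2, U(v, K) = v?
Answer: -4094071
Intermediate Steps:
Q(D) = 441
-4094512 + Q(U(1/(-37 - 30), 1)) = -4094512 + 441 = -4094071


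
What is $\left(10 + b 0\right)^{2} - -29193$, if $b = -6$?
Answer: $29293$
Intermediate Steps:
$\left(10 + b 0\right)^{2} - -29193 = \left(10 - 0\right)^{2} - -29193 = \left(10 + 0\right)^{2} + 29193 = 10^{2} + 29193 = 100 + 29193 = 29293$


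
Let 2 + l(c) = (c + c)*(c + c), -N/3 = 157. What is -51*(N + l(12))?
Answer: -5253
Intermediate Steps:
N = -471 (N = -3*157 = -471)
l(c) = -2 + 4*c² (l(c) = -2 + (c + c)*(c + c) = -2 + (2*c)*(2*c) = -2 + 4*c²)
-51*(N + l(12)) = -51*(-471 + (-2 + 4*12²)) = -51*(-471 + (-2 + 4*144)) = -51*(-471 + (-2 + 576)) = -51*(-471 + 574) = -51*103 = -5253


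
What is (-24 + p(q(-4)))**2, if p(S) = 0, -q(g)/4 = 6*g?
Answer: 576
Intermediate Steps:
q(g) = -24*g
(-24 + p(q(-4)))**2 = (-24 + 0)**2 = (-24)**2 = 576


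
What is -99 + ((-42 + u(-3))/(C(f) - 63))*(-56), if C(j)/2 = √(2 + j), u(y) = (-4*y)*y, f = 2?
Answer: -10209/59 ≈ -173.03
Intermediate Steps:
u(y) = -4*y²
C(j) = 2*√(2 + j)
-99 + ((-42 + u(-3))/(C(f) - 63))*(-56) = -99 + ((-42 - 4*(-3)²)/(2*√(2 + 2) - 63))*(-56) = -99 + ((-42 - 4*9)/(2*√4 - 63))*(-56) = -99 + ((-42 - 36)/(2*2 - 63))*(-56) = -99 - 78/(4 - 63)*(-56) = -99 - 78/(-59)*(-56) = -99 - 78*(-1/59)*(-56) = -99 + (78/59)*(-56) = -99 - 4368/59 = -10209/59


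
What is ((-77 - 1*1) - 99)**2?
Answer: 31329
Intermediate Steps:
((-77 - 1*1) - 99)**2 = ((-77 - 1) - 99)**2 = (-78 - 99)**2 = (-177)**2 = 31329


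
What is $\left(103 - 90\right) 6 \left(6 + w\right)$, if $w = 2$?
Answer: $624$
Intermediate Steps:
$\left(103 - 90\right) 6 \left(6 + w\right) = \left(103 - 90\right) 6 \left(6 + 2\right) = 13 \cdot 6 \cdot 8 = 13 \cdot 48 = 624$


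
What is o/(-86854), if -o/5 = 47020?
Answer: 117550/43427 ≈ 2.7068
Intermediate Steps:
o = -235100 (o = -5*47020 = -235100)
o/(-86854) = -235100/(-86854) = -235100*(-1/86854) = 117550/43427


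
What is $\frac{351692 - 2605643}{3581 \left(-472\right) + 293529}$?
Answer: $\frac{321993}{199529} \approx 1.6138$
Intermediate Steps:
$\frac{351692 - 2605643}{3581 \left(-472\right) + 293529} = - \frac{2253951}{-1690232 + 293529} = - \frac{2253951}{-1396703} = \left(-2253951\right) \left(- \frac{1}{1396703}\right) = \frac{321993}{199529}$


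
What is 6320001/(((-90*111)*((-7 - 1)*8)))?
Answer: 2106667/213120 ≈ 9.8849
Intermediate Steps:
6320001/(((-90*111)*((-7 - 1)*8))) = 6320001/((-(-79920)*8)) = 6320001/((-9990*(-64))) = 6320001/639360 = 6320001*(1/639360) = 2106667/213120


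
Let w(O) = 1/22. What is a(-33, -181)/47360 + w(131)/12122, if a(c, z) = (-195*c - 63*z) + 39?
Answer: 1191889307/3157538560 ≈ 0.37747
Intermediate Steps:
a(c, z) = 39 - 195*c - 63*z
w(O) = 1/22
a(-33, -181)/47360 + w(131)/12122 = (39 - 195*(-33) - 63*(-181))/47360 + (1/22)/12122 = (39 + 6435 + 11403)*(1/47360) + (1/22)*(1/12122) = 17877*(1/47360) + 1/266684 = 17877/47360 + 1/266684 = 1191889307/3157538560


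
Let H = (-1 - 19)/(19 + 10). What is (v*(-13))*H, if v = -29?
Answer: -260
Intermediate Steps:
H = -20/29 ≈ -0.68966
(v*(-13))*H = -29*(-13)*(-20/29) = 377*(-20/29) = -260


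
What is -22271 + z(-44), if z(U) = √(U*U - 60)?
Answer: -22271 + 2*√469 ≈ -22228.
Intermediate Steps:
z(U) = √(-60 + U²) (z(U) = √(U² - 60) = √(-60 + U²))
-22271 + z(-44) = -22271 + √(-60 + (-44)²) = -22271 + √(-60 + 1936) = -22271 + √1876 = -22271 + 2*√469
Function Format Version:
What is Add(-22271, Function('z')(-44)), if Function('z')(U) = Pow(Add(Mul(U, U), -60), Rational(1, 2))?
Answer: Add(-22271, Mul(2, Pow(469, Rational(1, 2)))) ≈ -22228.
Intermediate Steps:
Function('z')(U) = Pow(Add(-60, Pow(U, 2)), Rational(1, 2)) (Function('z')(U) = Pow(Add(Pow(U, 2), -60), Rational(1, 2)) = Pow(Add(-60, Pow(U, 2)), Rational(1, 2)))
Add(-22271, Function('z')(-44)) = Add(-22271, Pow(Add(-60, Pow(-44, 2)), Rational(1, 2))) = Add(-22271, Pow(Add(-60, 1936), Rational(1, 2))) = Add(-22271, Pow(1876, Rational(1, 2))) = Add(-22271, Mul(2, Pow(469, Rational(1, 2))))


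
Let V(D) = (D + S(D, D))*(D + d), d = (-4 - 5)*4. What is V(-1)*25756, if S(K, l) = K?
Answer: 1905944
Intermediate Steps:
d = -36 (d = -9*4 = -36)
V(D) = 2*D*(-36 + D) (V(D) = (D + D)*(D - 36) = (2*D)*(-36 + D) = 2*D*(-36 + D))
V(-1)*25756 = (2*(-1)*(-36 - 1))*25756 = (2*(-1)*(-37))*25756 = 74*25756 = 1905944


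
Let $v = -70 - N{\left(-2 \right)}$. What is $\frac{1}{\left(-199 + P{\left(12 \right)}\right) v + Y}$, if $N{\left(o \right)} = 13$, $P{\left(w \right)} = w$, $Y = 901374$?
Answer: $\frac{1}{916895} \approx 1.0906 \cdot 10^{-6}$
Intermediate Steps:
$v = -83$ ($v = -70 - 13 = -83$)
$\frac{1}{\left(-199 + P{\left(12 \right)}\right) v + Y} = \frac{1}{\left(-199 + 12\right) \left(-83\right) + 901374} = \frac{1}{\left(-187\right) \left(-83\right) + 901374} = \frac{1}{15521 + 901374} = \frac{1}{916895}$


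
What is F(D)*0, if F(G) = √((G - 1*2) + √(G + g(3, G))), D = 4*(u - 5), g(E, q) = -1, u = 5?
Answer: 0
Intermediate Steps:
D = 0 (D = 4*(5 - 5) = 4*0 = 0)
F(G) = √(-2 + G + √(-1 + G)) (F(G) = √((G - 1*2) + √(G - 1)) = √((G - 2) + √(-1 + G)) = √((-2 + G) + √(-1 + G)) = √(-2 + G + √(-1 + G)))
F(D)*0 = √(-2 + 0 + √(-1 + 0))*0 = √(-2 + 0 + √(-1))*0 = √(-2 + 0 + I)*0 = √(-2 + I)*0 = 0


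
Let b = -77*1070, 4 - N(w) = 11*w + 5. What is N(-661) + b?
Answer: -75120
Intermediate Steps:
N(w) = -1 - 11*w (N(w) = 4 - (11*w + 5) = 4 - (5 + 11*w) = 4 + (-5 - 11*w) = -1 - 11*w)
b = -82390
N(-661) + b = (-1 - 11*(-661)) - 82390 = (-1 + 7271) - 82390 = 7270 - 82390 = -75120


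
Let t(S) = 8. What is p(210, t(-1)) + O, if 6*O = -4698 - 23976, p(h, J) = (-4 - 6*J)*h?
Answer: -15699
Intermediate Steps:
p(h, J) = h*(-4 - 6*J)
O = -4779 (O = (-4698 - 23976)/6 = (⅙)*(-28674) = -4779)
p(210, t(-1)) + O = -2*210*(2 + 3*8) - 4779 = -2*210*(2 + 24) - 4779 = -2*210*26 - 4779 = -10920 - 4779 = -15699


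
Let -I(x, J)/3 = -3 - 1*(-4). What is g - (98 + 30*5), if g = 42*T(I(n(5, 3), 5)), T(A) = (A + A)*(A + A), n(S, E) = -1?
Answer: 1264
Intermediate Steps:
I(x, J) = -3 (I(x, J) = -3*(-3 - 1*(-4)) = -3*(-3 + 4) = -3*1 = -3)
T(A) = 4*A² (T(A) = (2*A)*(2*A) = 4*A²)
g = 1512 (g = 42*(4*(-3)²) = 42*(4*9) = 42*36 = 1512)
g - (98 + 30*5) = 1512 - (98 + 30*5) = 1512 - (98 + 150) = 1512 - 1*248 = 1512 - 248 = 1264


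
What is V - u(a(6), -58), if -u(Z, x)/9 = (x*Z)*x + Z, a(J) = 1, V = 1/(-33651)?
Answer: 1019120534/33651 ≈ 30285.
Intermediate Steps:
V = -1/33651 ≈ -2.9717e-5
u(Z, x) = -9*Z - 9*Z*x**2 (u(Z, x) = -9*((x*Z)*x + Z) = -9*((Z*x)*x + Z) = -9*(Z*x**2 + Z) = -9*(Z + Z*x**2) = -9*Z - 9*Z*x**2)
V - u(a(6), -58) = -1/33651 - (-9)*(1 + (-58)**2) = -1/33651 - (-9)*(1 + 3364) = -1/33651 - (-9)*3365 = -1/33651 - 1*(-30285) = -1/33651 + 30285 = 1019120534/33651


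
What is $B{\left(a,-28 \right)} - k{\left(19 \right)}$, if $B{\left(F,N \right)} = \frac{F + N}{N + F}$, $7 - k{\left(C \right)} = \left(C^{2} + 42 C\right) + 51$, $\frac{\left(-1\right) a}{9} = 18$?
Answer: $1204$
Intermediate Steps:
$a = -162$ ($a = \left(-9\right) 18 = -162$)
$k{\left(C \right)} = -44 - C^{2} - 42 C$ ($k{\left(C \right)} = 7 - \left(\left(C^{2} + 42 C\right) + 51\right) = 7 - \left(51 + C^{2} + 42 C\right) = -44 - C^{2} - 42 C$)
$B{\left(F,N \right)} = 1$ ($B{\left(F,N \right)} = \frac{F + N}{F + N} = 1$)
$B{\left(a,-28 \right)} - k{\left(19 \right)} = 1 - \left(-44 - 19^{2} - 798\right) = 1 - \left(-44 - 361 - 798\right) = 1 - -1203 = 1 + 1203 = 1204$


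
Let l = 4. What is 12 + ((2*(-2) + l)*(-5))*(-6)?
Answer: 12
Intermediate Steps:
12 + ((2*(-2) + l)*(-5))*(-6) = 12 + ((2*(-2) + 4)*(-5))*(-6) = 12 + ((-4 + 4)*(-5))*(-6) = 12 + (0*(-5))*(-6) = 12 + 0*(-6) = 12 + 0 = 12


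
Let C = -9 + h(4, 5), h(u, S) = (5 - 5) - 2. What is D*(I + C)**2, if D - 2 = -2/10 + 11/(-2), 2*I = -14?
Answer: -5994/5 ≈ -1198.8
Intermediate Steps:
I = -7 (I = (1/2)*(-14) = -7)
h(u, S) = -2 (h(u, S) = 0 - 2 = -2)
C = -11 (C = -9 - 2 = -11)
D = -37/10 (D = 2 + (-2/10 + 11/(-2)) = 2 + (-2*1/10 + 11*(-1/2)) = 2 + (-1/5 - 11/2) = 2 - 57/10 = -37/10 ≈ -3.7000)
D*(I + C)**2 = -37*(-7 - 11)**2/10 = -37/10*(-18)**2 = -37/10*324 = -5994/5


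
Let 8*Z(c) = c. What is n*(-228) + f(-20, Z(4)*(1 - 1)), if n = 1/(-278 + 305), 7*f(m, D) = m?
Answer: -712/63 ≈ -11.302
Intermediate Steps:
Z(c) = c/8
f(m, D) = m/7
n = 1/27 ≈ 0.037037
n*(-228) + f(-20, Z(4)*(1 - 1)) = (1/27)*(-228) + (1/7)*(-20) = -76/9 - 20/7 = -712/63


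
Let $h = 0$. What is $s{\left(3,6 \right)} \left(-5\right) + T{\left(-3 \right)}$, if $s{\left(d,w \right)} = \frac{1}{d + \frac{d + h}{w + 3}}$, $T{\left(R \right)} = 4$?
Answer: $\frac{5}{2} \approx 2.5$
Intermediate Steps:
$s{\left(d,w \right)} = \frac{1}{d + \frac{d}{3 + w}}$ ($s{\left(d,w \right)} = \frac{1}{d + \frac{d + 0}{w + 3}} = \frac{1}{d + \frac{d}{3 + w}}$)
$s{\left(3,6 \right)} \left(-5\right) + T{\left(-3 \right)} = \frac{3 + 6}{3 \left(4 + 6\right)} \left(-5\right) + 4 = \frac{1}{3} \cdot \frac{1}{10} \cdot 9 \left(-5\right) + 4 = \frac{3}{10} \left(-5\right) + 4 = - \frac{3}{2} + 4 = \frac{5}{2}$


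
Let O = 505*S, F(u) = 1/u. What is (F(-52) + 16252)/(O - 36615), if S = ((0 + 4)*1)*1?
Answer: -845103/1798940 ≈ -0.46978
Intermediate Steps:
S = 4 (S = (4*1)*1 = 4*1 = 4)
O = 2020 (O = 505*4 = 2020)
(F(-52) + 16252)/(O - 36615) = (1/(-52) + 16252)/(2020 - 36615) = (-1/52 + 16252)/(-34595) = (845103/52)*(-1/34595) = -845103/1798940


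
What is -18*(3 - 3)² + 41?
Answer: 41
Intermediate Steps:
-18*(3 - 3)² + 41 = -18*0² + 41 = -18*0 + 41 = 0 + 41 = 41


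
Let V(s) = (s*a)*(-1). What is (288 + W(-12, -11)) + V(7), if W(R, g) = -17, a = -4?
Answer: 299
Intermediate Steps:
V(s) = 4*s (V(s) = (s*(-4))*(-1) = -4*s*(-1) = 4*s)
(288 + W(-12, -11)) + V(7) = (288 - 17) + 4*7 = 271 + 28 = 299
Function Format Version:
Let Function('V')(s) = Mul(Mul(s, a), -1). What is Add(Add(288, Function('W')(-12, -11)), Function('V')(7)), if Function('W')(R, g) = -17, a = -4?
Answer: 299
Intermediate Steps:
Function('V')(s) = Mul(4, s) (Function('V')(s) = Mul(Mul(s, -4), -1) = Mul(Mul(-4, s), -1) = Mul(4, s))
Add(Add(288, Function('W')(-12, -11)), Function('V')(7)) = Add(Add(288, -17), Mul(4, 7)) = Add(271, 28) = 299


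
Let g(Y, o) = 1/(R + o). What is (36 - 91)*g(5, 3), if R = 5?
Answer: -55/8 ≈ -6.8750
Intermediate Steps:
g(Y, o) = 1/(5 + o)
(36 - 91)*g(5, 3) = (36 - 91)/(5 + 3) = -55/8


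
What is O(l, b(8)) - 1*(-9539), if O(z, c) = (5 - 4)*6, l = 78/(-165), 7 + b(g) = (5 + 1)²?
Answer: 9545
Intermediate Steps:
b(g) = 29 (b(g) = -7 + (5 + 1)² = -7 + 6² = -7 + 36 = 29)
l = -26/55 (l = 78*(-1/165) = -26/55 ≈ -0.47273)
O(z, c) = 6 (O(z, c) = 1*6 = 6)
O(l, b(8)) - 1*(-9539) = 6 - 1*(-9539) = 6 + 9539 = 9545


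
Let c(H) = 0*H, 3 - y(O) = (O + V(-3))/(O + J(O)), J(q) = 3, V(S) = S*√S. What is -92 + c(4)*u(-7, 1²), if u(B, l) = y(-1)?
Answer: -92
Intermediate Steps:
V(S) = S^(3/2)
y(O) = 3 - (O - 3*I*√3)/(3 + O) (y(O) = 3 - (O + (-3)^(3/2))/(O + 3) = 3 - (O - 3*I*√3)/(3 + O))
c(H) = 0
u(B, l) = 7/2 + 3*I*√3/2 (u(B, l) = (9 + 2*(-1) + 3*I*√3)/(3 - 1) = (9 - 2 + 3*I*√3)/2 = (7 + 3*I*√3)/2 = 7/2 + 3*I*√3/2)
-92 + c(4)*u(-7, 1²) = -92 + 0*(7/2 + 3*I*√3/2) = -92 + 0 = -92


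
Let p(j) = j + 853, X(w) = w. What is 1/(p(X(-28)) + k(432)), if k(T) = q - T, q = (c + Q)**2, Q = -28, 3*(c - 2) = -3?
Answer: 1/1122 ≈ 0.00089127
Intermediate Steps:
c = 1 (c = 2 + (1/3)*(-3) = 2 - 1 = 1)
p(j) = 853 + j
q = 729 (q = (1 - 28)**2 = (-27)**2 = 729)
k(T) = 729 - T
1/(p(X(-28)) + k(432)) = 1/((853 - 28) + (729 - 1*432)) = 1/(825 + (729 - 432)) = 1/(825 + 297) = 1/1122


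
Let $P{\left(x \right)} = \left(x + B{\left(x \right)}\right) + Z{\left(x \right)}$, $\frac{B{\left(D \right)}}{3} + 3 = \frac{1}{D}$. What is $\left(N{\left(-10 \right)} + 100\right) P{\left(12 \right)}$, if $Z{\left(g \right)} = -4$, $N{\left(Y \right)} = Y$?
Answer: $- \frac{135}{2} \approx -67.5$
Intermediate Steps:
$B{\left(D \right)} = -9 + \frac{3}{D}$
$P{\left(x \right)} = -13 + x + \frac{3}{x}$ ($P{\left(x \right)} = \left(x - \left(9 - \frac{3}{x}\right)\right) - 4 = \left(-9 + x + \frac{3}{x}\right) - 4 = -13 + x + \frac{3}{x}$)
$\left(N{\left(-10 \right)} + 100\right) P{\left(12 \right)} = \left(-10 + 100\right) \left(-13 + 12 + \frac{3}{12}\right) = 90 \left(-13 + 12 + 3 \cdot \frac{1}{12}\right) = 90 \left(-13 + 12 + \frac{1}{4}\right) = 90 \left(- \frac{3}{4}\right) = - \frac{135}{2}$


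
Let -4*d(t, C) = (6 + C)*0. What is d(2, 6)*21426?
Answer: 0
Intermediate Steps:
d(t, C) = 0 (d(t, C) = -(6 + C)*0/4 = -1/4*0 = 0)
d(2, 6)*21426 = 0*21426 = 0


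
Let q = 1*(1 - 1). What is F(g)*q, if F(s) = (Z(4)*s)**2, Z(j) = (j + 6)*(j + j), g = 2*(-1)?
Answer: 0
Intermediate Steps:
g = -2
Z(j) = 2*j*(6 + j) (Z(j) = (6 + j)*(2*j) = 2*j*(6 + j))
q = 0 (q = 1*0 = 0)
F(s) = 6400*s**2 (F(s) = ((2*4*(6 + 4))*s)**2 = ((2*4*10)*s)**2 = (80*s)**2 = 6400*s**2)
F(g)*q = (6400*(-2)**2)*0 = (6400*4)*0 = 25600*0 = 0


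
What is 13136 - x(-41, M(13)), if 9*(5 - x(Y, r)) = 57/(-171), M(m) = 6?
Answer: 354536/27 ≈ 13131.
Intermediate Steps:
x(Y, r) = 136/27 (x(Y, r) = 5 - 19/(3*(-171)) = 5 - 19*(-1)/(3*171) = 5 - ⅑*(-⅓) = 5 + 1/27 = 136/27)
13136 - x(-41, M(13)) = 13136 - 1*136/27 = 13136 - 136/27 = 354536/27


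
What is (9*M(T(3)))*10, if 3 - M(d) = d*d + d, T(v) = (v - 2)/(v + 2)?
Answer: 1242/5 ≈ 248.40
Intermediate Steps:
T(v) = (-2 + v)/(2 + v)
M(d) = 3 - d - d**2 (M(d) = 3 - (d*d + d) = 3 - (d**2 + d) = 3 - (d + d**2) = 3 + (-d - d**2) = 3 - d - d**2)
(9*M(T(3)))*10 = (9*(3 - (-2 + 3)/(2 + 3) - ((-2 + 3)/(2 + 3))**2))*10 = (9*(3 - 1/5 - (1/5)**2))*10 = (9*(3 - 1/5 - ((1/5)*1)**2))*10 = (9*(3 - 1*1/5 - (1/5)**2))*10 = (9*(3 - 1/5 - 1*1/25))*10 = (9*(3 - 1/5 - 1/25))*10 = (9*(69/25))*10 = (621/25)*10 = 1242/5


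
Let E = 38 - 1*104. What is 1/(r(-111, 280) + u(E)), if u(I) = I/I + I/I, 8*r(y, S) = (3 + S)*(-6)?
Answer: -4/841 ≈ -0.0047562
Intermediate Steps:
r(y, S) = -9/4 - 3*S/4 (r(y, S) = ((3 + S)*(-6))/8 = (-18 - 6*S)/8 = -9/4 - 3*S/4)
E = -66 (E = 38 - 104 = -66)
u(I) = 2 (u(I) = 1 + 1 = 2)
1/(r(-111, 280) + u(E)) = 1/((-9/4 - ¾*280) + 2) = 1/((-9/4 - 210) + 2) = 1/(-849/4 + 2) = 1/(-841/4) = -4/841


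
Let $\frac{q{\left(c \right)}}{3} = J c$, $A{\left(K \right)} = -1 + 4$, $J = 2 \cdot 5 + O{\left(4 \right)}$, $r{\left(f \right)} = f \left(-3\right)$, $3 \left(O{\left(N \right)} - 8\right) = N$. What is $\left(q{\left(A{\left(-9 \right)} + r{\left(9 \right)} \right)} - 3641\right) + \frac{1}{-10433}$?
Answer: $- \frac{52509290}{10433} \approx -5033.0$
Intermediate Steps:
$O{\left(N \right)} = 8 + \frac{N}{3}$
$r{\left(f \right)} = - 3 f$
$J = \frac{58}{3}$ ($J = 2 \cdot 5 + \left(8 + \frac{1}{3} \cdot 4\right) = 10 + \left(8 + \frac{4}{3}\right) = 10 + \frac{28}{3} = \frac{58}{3} \approx 19.333$)
$A{\left(K \right)} = 3$
$q{\left(c \right)} = 58 c$ ($q{\left(c \right)} = 3 \frac{58 c}{3} = 58 c$)
$\left(q{\left(A{\left(-9 \right)} + r{\left(9 \right)} \right)} - 3641\right) + \frac{1}{-10433} = \left(58 \left(3 - 27\right) - 3641\right) + \frac{1}{-10433} = \left(58 \left(3 - 27\right) - 3641\right) - \frac{1}{10433} = \left(58 \left(-24\right) - 3641\right) - \frac{1}{10433} = \left(-1392 - 3641\right) - \frac{1}{10433} = -5033 - \frac{1}{10433} = - \frac{52509290}{10433}$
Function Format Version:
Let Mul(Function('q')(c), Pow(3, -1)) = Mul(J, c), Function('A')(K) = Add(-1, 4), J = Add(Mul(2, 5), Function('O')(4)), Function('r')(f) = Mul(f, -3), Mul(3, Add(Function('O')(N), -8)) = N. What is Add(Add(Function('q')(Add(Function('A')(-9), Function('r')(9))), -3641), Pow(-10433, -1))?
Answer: Rational(-52509290, 10433) ≈ -5033.0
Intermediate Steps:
Function('O')(N) = Add(8, Mul(Rational(1, 3), N))
Function('r')(f) = Mul(-3, f)
J = Rational(58, 3) (J = Add(Mul(2, 5), Add(8, Mul(Rational(1, 3), 4))) = Add(10, Add(8, Rational(4, 3))) = Add(10, Rational(28, 3)) = Rational(58, 3) ≈ 19.333)
Function('A')(K) = 3
Function('q')(c) = Mul(58, c) (Function('q')(c) = Mul(3, Mul(Rational(58, 3), c)) = Mul(58, c))
Add(Add(Function('q')(Add(Function('A')(-9), Function('r')(9))), -3641), Pow(-10433, -1)) = Add(Add(Mul(58, Add(3, Mul(-3, 9))), -3641), Pow(-10433, -1)) = Add(Add(Mul(58, Add(3, -27)), -3641), Rational(-1, 10433)) = Add(Add(Mul(58, -24), -3641), Rational(-1, 10433)) = Add(Add(-1392, -3641), Rational(-1, 10433)) = Add(-5033, Rational(-1, 10433)) = Rational(-52509290, 10433)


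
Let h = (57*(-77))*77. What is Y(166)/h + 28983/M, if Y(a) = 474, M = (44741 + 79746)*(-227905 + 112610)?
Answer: -206454190273/146986294258265 ≈ -0.0014046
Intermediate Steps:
M = -14352728665 (M = 124487*(-115295) = -14352728665)
h = -337953 (h = -4389*77 = -337953)
Y(166)/h + 28983/M = 474/(-337953) + 28983/(-14352728665) = 474*(-1/337953) + 28983*(-1/14352728665) = -158/112651 - 28983/14352728665 = -206454190273/146986294258265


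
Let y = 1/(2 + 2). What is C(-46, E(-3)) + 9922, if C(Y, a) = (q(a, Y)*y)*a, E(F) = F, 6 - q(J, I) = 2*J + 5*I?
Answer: 19481/2 ≈ 9740.5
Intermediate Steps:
q(J, I) = 6 - 5*I - 2*J (q(J, I) = 6 - (2*J + 5*I) = 6 + (-5*I - 2*J) = 6 - 5*I - 2*J)
y = ¼ (y = 1/4 = ¼ ≈ 0.25000)
C(Y, a) = a*(3/2 - 5*Y/4 - a/2) (C(Y, a) = ((6 - 5*Y - 2*a)*(¼))*a = (3/2 - 5*Y/4 - a/2)*a = a*(3/2 - 5*Y/4 - a/2))
C(-46, E(-3)) + 9922 = (¼)*(-3)*(6 - 5*(-46) - 2*(-3)) + 9922 = (¼)*(-3)*(6 + 230 + 6) + 9922 = (¼)*(-3)*242 + 9922 = -363/2 + 9922 = 19481/2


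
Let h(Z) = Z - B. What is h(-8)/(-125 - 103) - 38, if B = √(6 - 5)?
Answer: -2885/76 ≈ -37.961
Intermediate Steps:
B = 1 (B = √1 = 1)
h(Z) = -1 + Z (h(Z) = Z - 1*1 = Z - 1 = -1 + Z)
h(-8)/(-125 - 103) - 38 = (-1 - 8)/(-125 - 103) - 38 = -9/(-228) - 38 = -9*(-1/228) - 38 = 3/76 - 38 = -2885/76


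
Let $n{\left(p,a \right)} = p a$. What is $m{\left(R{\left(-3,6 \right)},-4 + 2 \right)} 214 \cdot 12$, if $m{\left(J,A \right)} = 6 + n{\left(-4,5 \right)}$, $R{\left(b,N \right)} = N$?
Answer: $-35952$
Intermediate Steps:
$n{\left(p,a \right)} = a p$
$m{\left(J,A \right)} = -14$ ($m{\left(J,A \right)} = 6 + 5 \left(-4\right) = 6 - 20 = -14$)
$m{\left(R{\left(-3,6 \right)},-4 + 2 \right)} 214 \cdot 12 = \left(-14\right) 214 \cdot 12 = \left(-2996\right) 12 = -35952$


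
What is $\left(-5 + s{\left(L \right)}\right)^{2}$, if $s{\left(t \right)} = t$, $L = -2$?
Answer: $49$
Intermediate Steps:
$\left(-5 + s{\left(L \right)}\right)^{2} = \left(-5 - 2\right)^{2} = \left(-7\right)^{2} = 49$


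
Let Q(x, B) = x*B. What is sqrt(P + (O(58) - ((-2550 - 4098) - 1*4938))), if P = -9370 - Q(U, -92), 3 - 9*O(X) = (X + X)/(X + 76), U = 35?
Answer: 7*sqrt(4482233)/201 ≈ 73.731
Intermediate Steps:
O(X) = 1/3 - 2*X/(9*(76 + X)) (O(X) = 1/3 - (X + X)/(9*(X + 76)) = 1/3 - 2*X/(9*(76 + X)))
Q(x, B) = B*x
P = -6150 (P = -9370 - (-92)*35 = -9370 - 1*(-3220) = -9370 + 3220 = -6150)
sqrt(P + (O(58) - ((-2550 - 4098) - 1*4938))) = sqrt(-6150 + ((228 + 58)/(9*(76 + 58)) - ((-2550 - 4098) - 1*4938))) = sqrt(-6150 + ((1/9)*286/134 - (-6648 - 4938))) = sqrt(-6150 + ((1/9)*(1/134)*286 - 1*(-11586))) = sqrt(-6150 + (143/603 + 11586)) = sqrt(-6150 + 6986501/603) = sqrt(3278051/603) = 7*sqrt(4482233)/201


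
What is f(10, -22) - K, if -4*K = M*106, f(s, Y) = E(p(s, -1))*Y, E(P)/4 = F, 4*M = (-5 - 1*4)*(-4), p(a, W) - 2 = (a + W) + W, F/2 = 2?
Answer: -227/2 ≈ -113.50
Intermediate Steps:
F = 4 (F = 2*2 = 4)
p(a, W) = 2 + a + 2*W (p(a, W) = 2 + ((a + W) + W) = 2 + ((W + a) + W) = 2 + (a + 2*W) = 2 + a + 2*W)
M = 9 (M = ((-5 - 1*4)*(-4))/4 = ((-5 - 4)*(-4))/4 = (-9*(-4))/4 = (¼)*36 = 9)
E(P) = 16 (E(P) = 4*4 = 16)
f(s, Y) = 16*Y
K = -477/2 (K = -9*106/4 = -¼*954 = -477/2 ≈ -238.50)
f(10, -22) - K = 16*(-22) - 1*(-477/2) = -352 + 477/2 = -227/2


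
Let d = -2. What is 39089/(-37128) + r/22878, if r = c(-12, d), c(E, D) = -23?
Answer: -149188681/141569064 ≈ -1.0538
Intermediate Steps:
r = -23
39089/(-37128) + r/22878 = 39089/(-37128) - 23/22878 = 39089*(-1/37128) - 23*1/22878 = -39089/37128 - 23/22878 = -149188681/141569064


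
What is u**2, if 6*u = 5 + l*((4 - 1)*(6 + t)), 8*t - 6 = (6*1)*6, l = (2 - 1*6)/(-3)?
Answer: 625/9 ≈ 69.444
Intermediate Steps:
l = 4/3 (l = (2 - 6)*(-1/3) = -4*(-1/3) = 4/3 ≈ 1.3333)
t = 21/4 (t = 3/4 + ((6*1)*6)/8 = 3/4 + (6*6)/8 = 3/4 + (1/8)*36 = 3/4 + 9/2 = 21/4 ≈ 5.2500)
u = 25/3 (u = (5 + 4*((4 - 1)*(6 + 21/4))/3)/6 = (5 + 4*(3*(45/4))/3)/6 = (5 + (4/3)*(135/4))/6 = (5 + 45)/6 = (1/6)*50 = 25/3 ≈ 8.3333)
u**2 = (25/3)**2 = 625/9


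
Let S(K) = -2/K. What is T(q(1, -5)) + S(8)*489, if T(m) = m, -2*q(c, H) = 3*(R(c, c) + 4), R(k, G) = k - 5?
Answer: -489/4 ≈ -122.25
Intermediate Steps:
R(k, G) = -5 + k
q(c, H) = 3/2 - 3*c/2 (q(c, H) = -3*((-5 + c) + 4)/2 = -3*(-1 + c)/2 = -(-3 + 3*c)/2 = 3/2 - 3*c/2)
T(q(1, -5)) + S(8)*489 = (3/2 - 3/2*1) - 2/8*489 = (3/2 - 3/2) - 2*⅛*489 = 0 - ¼*489 = 0 - 489/4 = -489/4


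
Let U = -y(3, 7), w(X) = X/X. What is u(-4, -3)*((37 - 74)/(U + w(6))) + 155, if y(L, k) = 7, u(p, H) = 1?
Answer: 967/6 ≈ 161.17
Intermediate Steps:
w(X) = 1
U = -7 (U = -1*7 = -7)
u(-4, -3)*((37 - 74)/(U + w(6))) + 155 = 1*((37 - 74)/(-7 + 1)) + 155 = 1*(-37/(-6)) + 155 = 1*(-37*(-1/6)) + 155 = 1*(37/6) + 155 = 37/6 + 155 = 967/6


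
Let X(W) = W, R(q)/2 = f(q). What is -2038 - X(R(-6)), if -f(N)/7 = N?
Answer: -2122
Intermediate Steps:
f(N) = -7*N
R(q) = -14*q (R(q) = 2*(-7*q) = -14*q)
-2038 - X(R(-6)) = -2038 - (-14)*(-6) = -2038 - 1*84 = -2038 - 84 = -2122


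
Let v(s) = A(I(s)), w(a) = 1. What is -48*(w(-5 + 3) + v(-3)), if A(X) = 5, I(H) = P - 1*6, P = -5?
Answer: -288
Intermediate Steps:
I(H) = -11 (I(H) = -5 - 1*6 = -5 - 6 = -11)
v(s) = 5
-48*(w(-5 + 3) + v(-3)) = -48*(1 + 5) = -48*6 = -288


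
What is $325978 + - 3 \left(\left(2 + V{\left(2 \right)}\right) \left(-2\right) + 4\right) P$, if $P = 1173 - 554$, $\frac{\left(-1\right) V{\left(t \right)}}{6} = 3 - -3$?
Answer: $192274$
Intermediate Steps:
$V{\left(t \right)} = -36$ ($V{\left(t \right)} = - 6 \left(3 - -3\right) = - 6 \left(3 + 3\right) = \left(-6\right) 6 = -36$)
$P = 619$ ($P = 1173 - 554 = 619$)
$325978 + - 3 \left(\left(2 + V{\left(2 \right)}\right) \left(-2\right) + 4\right) P = 325978 + - 3 \left(\left(2 - 36\right) \left(-2\right) + 4\right) 619 = 325978 + - 3 \left(\left(-34\right) \left(-2\right) + 4\right) 619 = 325978 + - 3 \left(68 + 4\right) 619 = 325978 + \left(-3\right) 72 \cdot 619 = 325978 - 133704 = 192274$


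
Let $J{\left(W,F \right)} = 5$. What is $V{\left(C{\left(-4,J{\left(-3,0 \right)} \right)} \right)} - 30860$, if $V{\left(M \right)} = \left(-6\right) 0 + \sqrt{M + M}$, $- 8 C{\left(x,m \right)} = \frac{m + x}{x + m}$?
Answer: $-30860 + \frac{i}{2} \approx -30860.0 + 0.5 i$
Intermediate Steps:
$C{\left(x,m \right)} = - \frac{1}{8}$ ($C{\left(x,m \right)} = - \frac{\left(m + x\right) \frac{1}{x + m}}{8} = - \frac{\left(m + x\right) \frac{1}{m + x}}{8} = \left(- \frac{1}{8}\right) 1 = - \frac{1}{8}$)
$V{\left(M \right)} = \sqrt{2} \sqrt{M}$ ($V{\left(M \right)} = 0 + \sqrt{2 M} = 0 + \sqrt{2} \sqrt{M} = \sqrt{2} \sqrt{M}$)
$V{\left(C{\left(-4,J{\left(-3,0 \right)} \right)} \right)} - 30860 = \sqrt{2} \sqrt{- \frac{1}{8}} - 30860 = \sqrt{2} \frac{i \sqrt{2}}{4} - 30860 = \frac{i}{2} - 30860 = -30860 + \frac{i}{2}$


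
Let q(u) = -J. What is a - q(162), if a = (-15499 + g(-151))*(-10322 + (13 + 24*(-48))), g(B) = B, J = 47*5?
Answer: 179364885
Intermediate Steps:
J = 235
a = 179364650 (a = (-15499 - 151)*(-10322 + (13 + 24*(-48))) = -15650*(-10322 + (13 - 1152)) = -15650*(-10322 - 1139) = -15650*(-11461) = 179364650)
q(u) = -235 (q(u) = -1*235 = -235)
a - q(162) = 179364650 - 1*(-235) = 179364650 + 235 = 179364885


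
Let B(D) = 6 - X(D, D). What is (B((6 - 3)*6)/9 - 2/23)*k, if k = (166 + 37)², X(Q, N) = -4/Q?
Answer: 46401334/1863 ≈ 24907.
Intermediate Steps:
k = 41209 (k = 203² = 41209)
B(D) = 6 + 4/D (B(D) = 6 - (-4)/D = 6 + 4/D)
(B((6 - 3)*6)/9 - 2/23)*k = ((6 + 4/(((6 - 3)*6)))/9 - 2/23)*41209 = ((6 + 4/((3*6)))*(⅑) - 2*1/23)*41209 = ((6 + 4/18)*(⅑) - 2/23)*41209 = ((6 + 4*(1/18))*(⅑) - 2/23)*41209 = ((6 + 2/9)*(⅑) - 2/23)*41209 = ((56/9)*(⅑) - 2/23)*41209 = (56/81 - 2/23)*41209 = (1126/1863)*41209 = 46401334/1863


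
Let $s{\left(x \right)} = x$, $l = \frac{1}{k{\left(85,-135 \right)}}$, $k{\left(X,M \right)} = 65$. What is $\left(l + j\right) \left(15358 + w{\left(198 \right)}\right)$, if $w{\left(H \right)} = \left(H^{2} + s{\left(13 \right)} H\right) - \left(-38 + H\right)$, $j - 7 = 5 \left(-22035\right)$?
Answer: $- \frac{408000520944}{65} \approx -6.2769 \cdot 10^{9}$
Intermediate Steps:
$l = \frac{1}{65} \approx 0.015385$
$j = -110168$ ($j = 7 + 5 \left(-22035\right) = 7 - 110175 = -110168$)
$w{\left(H \right)} = 38 + H^{2} + 12 H$ ($w{\left(H \right)} = \left(H^{2} + 13 H\right) - \left(-38 + H\right) = 38 + H^{2} + 12 H$)
$\left(l + j\right) \left(15358 + w{\left(198 \right)}\right) = \left(\frac{1}{65} - 110168\right) \left(15358 + \left(38 + 198^{2} + 12 \cdot 198\right)\right) = - \frac{7160919 \left(15358 + \left(38 + 39204 + 2376\right)\right)}{65} = - \frac{7160919 \left(15358 + 41618\right)}{65} = \left(- \frac{7160919}{65}\right) 56976 = - \frac{408000520944}{65}$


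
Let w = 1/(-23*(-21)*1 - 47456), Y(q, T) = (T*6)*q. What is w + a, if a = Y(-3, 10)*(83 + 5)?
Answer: -744052321/46973 ≈ -15840.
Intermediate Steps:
Y(q, T) = 6*T*q (Y(q, T) = (6*T)*q = 6*T*q)
w = -1/46973 (w = 1/(483*1 - 47456) = 1/(483 - 47456) = 1/(-46973) = -1/46973 ≈ -2.1289e-5)
a = -15840 (a = (6*10*(-3))*(83 + 5) = -180*88 = -15840)
w + a = -1/46973 - 15840 = -744052321/46973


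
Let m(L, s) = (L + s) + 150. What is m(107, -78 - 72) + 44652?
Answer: 44759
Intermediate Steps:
m(L, s) = 150 + L + s
m(107, -78 - 72) + 44652 = (150 + 107 + (-78 - 72)) + 44652 = (150 + 107 - 150) + 44652 = 107 + 44652 = 44759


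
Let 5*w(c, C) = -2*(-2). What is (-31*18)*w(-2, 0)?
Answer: -2232/5 ≈ -446.40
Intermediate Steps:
w(c, C) = 4/5 (w(c, C) = (-2*(-2))/5 = (1/5)*4 = 4/5)
(-31*18)*w(-2, 0) = -31*18*(4/5) = -558*4/5 = -2232/5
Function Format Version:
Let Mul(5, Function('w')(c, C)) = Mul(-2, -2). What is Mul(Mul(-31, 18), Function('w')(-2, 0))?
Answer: Rational(-2232, 5) ≈ -446.40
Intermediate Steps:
Function('w')(c, C) = Rational(4, 5) (Function('w')(c, C) = Mul(Rational(1, 5), Mul(-2, -2)) = Mul(Rational(1, 5), 4) = Rational(4, 5))
Mul(Mul(-31, 18), Function('w')(-2, 0)) = Mul(Mul(-31, 18), Rational(4, 5)) = Mul(-558, Rational(4, 5)) = Rational(-2232, 5)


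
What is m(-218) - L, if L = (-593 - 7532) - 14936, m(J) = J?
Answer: 22843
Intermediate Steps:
L = -23061 (L = -8125 - 14936 = -23061)
m(-218) - L = -218 - 1*(-23061) = -218 + 23061 = 22843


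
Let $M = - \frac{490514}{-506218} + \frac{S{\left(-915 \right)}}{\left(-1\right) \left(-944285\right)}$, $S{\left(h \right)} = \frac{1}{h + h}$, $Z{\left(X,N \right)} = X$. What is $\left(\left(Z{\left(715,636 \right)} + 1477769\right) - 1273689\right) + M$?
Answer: $\frac{89574248405391740491}{437382868678950} \approx 2.048 \cdot 10^{5}$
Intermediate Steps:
$S{\left(h \right)} = \frac{1}{2 h}$
$M = \frac{423814286175241}{437382868678950}$ ($M = - \frac{490514}{-506218} + \frac{\frac{1}{2} \frac{1}{-915}}{\left(-1\right) \left(-944285\right)} = \left(-490514\right) \left(- \frac{1}{506218}\right) + \frac{\frac{1}{2} \left(- \frac{1}{915}\right)}{944285} = \frac{245257}{253109} - \frac{1}{1728041550} = \frac{423814286175241}{437382868678950} \approx 0.96898$)
$\left(\left(Z{\left(715,636 \right)} + 1477769\right) - 1273689\right) + M = \left(\left(715 + 1477769\right) - 1273689\right) + \frac{423814286175241}{437382868678950} = \left(1478484 - 1273689\right) + \frac{423814286175241}{437382868678950} = 204795 + \frac{423814286175241}{437382868678950} = \frac{89574248405391740491}{437382868678950}$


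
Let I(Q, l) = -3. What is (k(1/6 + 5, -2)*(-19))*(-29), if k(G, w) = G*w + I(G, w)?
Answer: -22040/3 ≈ -7346.7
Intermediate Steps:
k(G, w) = -3 + G*w (k(G, w) = G*w - 3 = -3 + G*w)
(k(1/6 + 5, -2)*(-19))*(-29) = ((-3 + (1/6 + 5)*(-2))*(-19))*(-29) = ((-3 + (⅙ + 5)*(-2))*(-19))*(-29) = ((-3 + (31/6)*(-2))*(-19))*(-29) = ((-3 - 31/3)*(-19))*(-29) = -40/3*(-19)*(-29) = (760/3)*(-29) = -22040/3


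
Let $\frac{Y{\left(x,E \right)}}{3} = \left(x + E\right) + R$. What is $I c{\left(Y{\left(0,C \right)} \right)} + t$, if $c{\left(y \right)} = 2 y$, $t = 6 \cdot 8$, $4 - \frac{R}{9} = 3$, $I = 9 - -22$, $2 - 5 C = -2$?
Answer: $\frac{9354}{5} \approx 1870.8$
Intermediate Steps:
$C = \frac{4}{5}$ ($C = \frac{2}{5} - - \frac{2}{5} = \frac{2}{5} + \frac{2}{5} = \frac{4}{5} \approx 0.8$)
$I = 31$ ($I = 9 + 22 = 31$)
$R = 9$ ($R = 36 - 27 = 9$)
$Y{\left(x,E \right)} = 27 + 3 E + 3 x$ ($Y{\left(x,E \right)} = 3 \left(\left(x + E\right) + 9\right) = 3 \left(\left(E + x\right) + 9\right) = 3 \left(9 + E + x\right) = 27 + 3 E + 3 x$)
$t = 48$
$I c{\left(Y{\left(0,C \right)} \right)} + t = 31 \cdot 2 \left(27 + 3 \cdot \frac{4}{5} + 3 \cdot 0\right) + 48 = 31 \cdot 2 \left(27 + \frac{12}{5} + 0\right) + 48 = 31 \cdot 2 \cdot \frac{147}{5} + 48 = 31 \cdot \frac{294}{5} + 48 = \frac{9114}{5} + 48 = \frac{9354}{5}$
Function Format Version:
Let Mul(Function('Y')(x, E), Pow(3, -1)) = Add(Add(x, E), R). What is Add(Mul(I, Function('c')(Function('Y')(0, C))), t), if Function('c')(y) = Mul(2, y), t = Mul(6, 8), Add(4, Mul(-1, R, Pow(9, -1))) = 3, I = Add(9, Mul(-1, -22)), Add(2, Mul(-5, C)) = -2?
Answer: Rational(9354, 5) ≈ 1870.8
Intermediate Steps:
C = Rational(4, 5) (C = Add(Rational(2, 5), Mul(Rational(-1, 5), -2)) = Add(Rational(2, 5), Rational(2, 5)) = Rational(4, 5) ≈ 0.80000)
I = 31 (I = Add(9, 22) = 31)
R = 9 (R = Add(36, Mul(-9, 3)) = Add(36, -27) = 9)
Function('Y')(x, E) = Add(27, Mul(3, E), Mul(3, x)) (Function('Y')(x, E) = Mul(3, Add(Add(x, E), 9)) = Mul(3, Add(Add(E, x), 9)) = Mul(3, Add(9, E, x)) = Add(27, Mul(3, E), Mul(3, x)))
t = 48
Add(Mul(I, Function('c')(Function('Y')(0, C))), t) = Add(Mul(31, Mul(2, Add(27, Mul(3, Rational(4, 5)), Mul(3, 0)))), 48) = Add(Mul(31, Mul(2, Add(27, Rational(12, 5), 0))), 48) = Add(Mul(31, Mul(2, Rational(147, 5))), 48) = Add(Mul(31, Rational(294, 5)), 48) = Add(Rational(9114, 5), 48) = Rational(9354, 5)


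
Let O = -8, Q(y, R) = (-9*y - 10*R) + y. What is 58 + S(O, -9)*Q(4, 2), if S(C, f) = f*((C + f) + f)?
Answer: -12110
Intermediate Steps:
Q(y, R) = -10*R - 8*y (Q(y, R) = (-10*R - 9*y) + y = -10*R - 8*y)
S(C, f) = f*(C + 2*f)
58 + S(O, -9)*Q(4, 2) = 58 + (-9*(-8 + 2*(-9)))*(-10*2 - 8*4) = 58 + (-9*(-8 - 18))*(-20 - 32) = 58 - 9*(-26)*(-52) = 58 + 234*(-52) = 58 - 12168 = -12110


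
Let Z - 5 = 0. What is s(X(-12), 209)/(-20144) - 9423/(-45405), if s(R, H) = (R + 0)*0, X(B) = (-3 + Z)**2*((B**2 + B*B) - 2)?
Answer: 1047/5045 ≈ 0.20753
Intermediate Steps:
Z = 5 (Z = 5 + 0 = 5)
X(B) = -8 + 8*B**2 (X(B) = (-3 + 5)**2*((B**2 + B*B) - 2) = 2**2*((B**2 + B**2) - 2) = 4*(2*B**2 - 2) = 4*(-2 + 2*B**2) = -8 + 8*B**2)
s(R, H) = 0 (s(R, H) = R*0 = 0)
s(X(-12), 209)/(-20144) - 9423/(-45405) = 0/(-20144) - 9423/(-45405) = 0*(-1/20144) - 9423*(-1/45405) = 0 + 1047/5045 = 1047/5045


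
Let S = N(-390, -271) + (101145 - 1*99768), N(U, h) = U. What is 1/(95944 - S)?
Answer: 1/94957 ≈ 1.0531e-5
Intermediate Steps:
S = 987 (S = -390 + (101145 - 1*99768) = -390 + (101145 - 99768) = -390 + 1377 = 987)
1/(95944 - S) = 1/(95944 - 1*987) = 1/(95944 - 987) = 1/94957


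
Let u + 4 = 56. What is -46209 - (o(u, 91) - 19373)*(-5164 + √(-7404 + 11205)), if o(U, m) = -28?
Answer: -100232973 + 19401*√3801 ≈ -9.9037e+7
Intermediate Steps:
u = 52 (u = -4 + 56 = 52)
-46209 - (o(u, 91) - 19373)*(-5164 + √(-7404 + 11205)) = -46209 - (-28 - 19373)*(-5164 + √(-7404 + 11205)) = -46209 - (-19401)*(-5164 + √3801) = -46209 - (100186764 - 19401*√3801) = -46209 + (-100186764 + 19401*√3801) = -100232973 + 19401*√3801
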